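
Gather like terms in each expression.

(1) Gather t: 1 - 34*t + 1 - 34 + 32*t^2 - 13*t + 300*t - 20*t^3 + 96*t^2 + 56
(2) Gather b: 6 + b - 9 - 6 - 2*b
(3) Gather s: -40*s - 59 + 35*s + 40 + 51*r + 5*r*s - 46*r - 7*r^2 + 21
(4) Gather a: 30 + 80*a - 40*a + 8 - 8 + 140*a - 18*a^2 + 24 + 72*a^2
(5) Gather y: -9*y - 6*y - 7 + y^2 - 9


(1) = -20*t^3 + 128*t^2 + 253*t + 24
(2) = -b - 9
(3) = -7*r^2 + 5*r + s*(5*r - 5) + 2
(4) = 54*a^2 + 180*a + 54
(5) = y^2 - 15*y - 16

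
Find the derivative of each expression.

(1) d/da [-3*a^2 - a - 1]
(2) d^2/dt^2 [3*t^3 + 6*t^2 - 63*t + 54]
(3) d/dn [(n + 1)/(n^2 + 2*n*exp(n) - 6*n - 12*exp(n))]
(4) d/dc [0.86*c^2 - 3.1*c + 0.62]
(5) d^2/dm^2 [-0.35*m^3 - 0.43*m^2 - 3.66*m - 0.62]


(1) = -6*a - 1
(2) = 18*t + 12
(3) = (n^2 + 2*n*exp(n) - 6*n - 2*(n + 1)*(n*exp(n) + n - 5*exp(n) - 3) - 12*exp(n))/(n^2 + 2*n*exp(n) - 6*n - 12*exp(n))^2
(4) = 1.72*c - 3.1
(5) = -2.1*m - 0.86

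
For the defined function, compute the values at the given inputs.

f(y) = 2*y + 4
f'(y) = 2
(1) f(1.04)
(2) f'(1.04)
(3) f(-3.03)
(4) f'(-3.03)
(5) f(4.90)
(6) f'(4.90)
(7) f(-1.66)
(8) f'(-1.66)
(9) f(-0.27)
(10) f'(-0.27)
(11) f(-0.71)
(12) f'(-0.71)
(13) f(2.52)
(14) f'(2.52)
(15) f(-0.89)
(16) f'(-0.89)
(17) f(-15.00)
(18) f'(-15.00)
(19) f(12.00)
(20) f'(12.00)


(1) = 6.08
(2) = 2.00
(3) = -2.06
(4) = 2.00
(5) = 13.80
(6) = 2.00
(7) = 0.68
(8) = 2.00
(9) = 3.46
(10) = 2.00
(11) = 2.58
(12) = 2.00
(13) = 9.04
(14) = 2.00
(15) = 2.22
(16) = 2.00
(17) = -26.00
(18) = 2.00
(19) = 28.00
(20) = 2.00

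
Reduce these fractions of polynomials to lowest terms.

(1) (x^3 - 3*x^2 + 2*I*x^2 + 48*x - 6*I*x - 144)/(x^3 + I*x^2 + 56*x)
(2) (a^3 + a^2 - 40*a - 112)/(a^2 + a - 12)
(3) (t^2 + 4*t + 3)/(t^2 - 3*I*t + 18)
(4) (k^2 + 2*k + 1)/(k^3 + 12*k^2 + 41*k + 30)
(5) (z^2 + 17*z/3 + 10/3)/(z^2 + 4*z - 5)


(1) = (x^2 + x*(-3 - 6*I) + 18*I)/(x^2 - 7*I*x)
(2) = (a^2 - 3*a - 28)/(a - 3)
(3) = (t^2 + 4*t + 3)/(t^2 - 3*I*t + 18)
(4) = (k + 1)/(k^2 + 11*k + 30)
(5) = (3*z + 2)/(3*z - 3)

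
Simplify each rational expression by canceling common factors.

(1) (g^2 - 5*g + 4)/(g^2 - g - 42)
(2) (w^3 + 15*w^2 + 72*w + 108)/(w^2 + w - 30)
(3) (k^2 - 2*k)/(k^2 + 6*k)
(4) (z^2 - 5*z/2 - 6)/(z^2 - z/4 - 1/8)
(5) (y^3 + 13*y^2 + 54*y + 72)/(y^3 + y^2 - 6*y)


(1) = (g^2 - 5*g + 4)/(g^2 - g - 42)
(2) = (w^2 + 9*w + 18)/(w - 5)
(3) = (k - 2)/(k + 6)
(4) = (8*z^2 - 20*z - 48)/(8*z^2 - 2*z - 1)
(5) = (y^2 + 10*y + 24)/(y^2 - 2*y)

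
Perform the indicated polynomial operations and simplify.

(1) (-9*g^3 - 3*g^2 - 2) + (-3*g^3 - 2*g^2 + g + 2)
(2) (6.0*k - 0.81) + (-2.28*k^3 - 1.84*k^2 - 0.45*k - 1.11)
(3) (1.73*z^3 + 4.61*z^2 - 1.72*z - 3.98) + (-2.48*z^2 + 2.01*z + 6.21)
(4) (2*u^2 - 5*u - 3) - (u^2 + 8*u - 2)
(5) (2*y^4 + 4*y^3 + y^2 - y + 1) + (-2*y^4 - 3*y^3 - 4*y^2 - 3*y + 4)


(1) = -12*g^3 - 5*g^2 + g
(2) = -2.28*k^3 - 1.84*k^2 + 5.55*k - 1.92
(3) = 1.73*z^3 + 2.13*z^2 + 0.29*z + 2.23
(4) = u^2 - 13*u - 1
(5) = y^3 - 3*y^2 - 4*y + 5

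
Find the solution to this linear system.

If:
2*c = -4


Then:
c = -2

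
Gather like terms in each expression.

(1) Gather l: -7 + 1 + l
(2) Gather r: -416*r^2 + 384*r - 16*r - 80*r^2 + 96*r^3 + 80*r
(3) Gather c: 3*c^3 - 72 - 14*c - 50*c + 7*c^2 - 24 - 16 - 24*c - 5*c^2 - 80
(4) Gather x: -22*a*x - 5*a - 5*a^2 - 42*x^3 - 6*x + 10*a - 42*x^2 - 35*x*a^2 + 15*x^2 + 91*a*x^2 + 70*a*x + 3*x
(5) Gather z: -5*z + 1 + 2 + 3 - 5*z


(1) = l - 6
(2) = 96*r^3 - 496*r^2 + 448*r
(3) = 3*c^3 + 2*c^2 - 88*c - 192
(4) = -5*a^2 + 5*a - 42*x^3 + x^2*(91*a - 27) + x*(-35*a^2 + 48*a - 3)
(5) = 6 - 10*z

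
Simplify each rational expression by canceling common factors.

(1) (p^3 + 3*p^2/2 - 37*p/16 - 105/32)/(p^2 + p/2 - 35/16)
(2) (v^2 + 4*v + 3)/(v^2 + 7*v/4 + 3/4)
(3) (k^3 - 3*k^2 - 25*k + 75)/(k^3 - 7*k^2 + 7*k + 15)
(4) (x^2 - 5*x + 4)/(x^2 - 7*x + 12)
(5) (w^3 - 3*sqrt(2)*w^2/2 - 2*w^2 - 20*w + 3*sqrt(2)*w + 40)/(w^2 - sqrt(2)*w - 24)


(1) = (8*p^2 - 2*p - 15)/(8*p - 10)
(2) = (4*v + 12)/(4*v + 3)
(3) = (k + 5)/(k + 1)
(4) = (x - 1)/(x - 3)
(5) = (2*w^2 + w*(-4 + 5*sqrt(2)) - 10*sqrt(2))/(2*w + 6*sqrt(2))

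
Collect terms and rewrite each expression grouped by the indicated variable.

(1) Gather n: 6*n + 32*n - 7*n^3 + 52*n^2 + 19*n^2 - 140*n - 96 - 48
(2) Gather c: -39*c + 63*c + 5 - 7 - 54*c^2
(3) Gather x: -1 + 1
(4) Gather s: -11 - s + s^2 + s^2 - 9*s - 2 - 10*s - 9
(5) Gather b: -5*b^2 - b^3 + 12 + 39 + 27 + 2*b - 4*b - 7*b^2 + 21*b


(1) = -7*n^3 + 71*n^2 - 102*n - 144
(2) = -54*c^2 + 24*c - 2
(3) = 0
(4) = 2*s^2 - 20*s - 22
(5) = -b^3 - 12*b^2 + 19*b + 78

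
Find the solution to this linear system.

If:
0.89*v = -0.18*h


Then:
h = -4.94444444444444*v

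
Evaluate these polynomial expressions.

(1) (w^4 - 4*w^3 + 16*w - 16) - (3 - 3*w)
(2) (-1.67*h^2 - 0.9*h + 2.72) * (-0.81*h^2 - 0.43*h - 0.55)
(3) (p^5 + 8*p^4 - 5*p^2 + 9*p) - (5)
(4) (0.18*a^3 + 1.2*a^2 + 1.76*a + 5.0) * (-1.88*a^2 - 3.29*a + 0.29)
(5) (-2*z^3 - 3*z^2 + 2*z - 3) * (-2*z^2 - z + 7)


(1) = w^4 - 4*w^3 + 19*w - 19
(2) = 1.3527*h^4 + 1.4471*h^3 - 0.8977*h^2 - 0.6746*h - 1.496
(3) = p^5 + 8*p^4 - 5*p^2 + 9*p - 5
(4) = -0.3384*a^5 - 2.8482*a^4 - 7.2046*a^3 - 14.8424*a^2 - 15.9396*a + 1.45
(5) = 4*z^5 + 8*z^4 - 15*z^3 - 17*z^2 + 17*z - 21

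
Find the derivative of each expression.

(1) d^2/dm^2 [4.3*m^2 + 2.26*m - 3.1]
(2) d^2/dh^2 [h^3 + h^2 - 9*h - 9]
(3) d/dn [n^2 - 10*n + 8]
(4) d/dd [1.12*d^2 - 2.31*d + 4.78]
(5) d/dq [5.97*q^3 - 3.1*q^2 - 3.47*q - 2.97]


(1) = 8.60000000000000
(2) = 6*h + 2
(3) = 2*n - 10
(4) = 2.24*d - 2.31
(5) = 17.91*q^2 - 6.2*q - 3.47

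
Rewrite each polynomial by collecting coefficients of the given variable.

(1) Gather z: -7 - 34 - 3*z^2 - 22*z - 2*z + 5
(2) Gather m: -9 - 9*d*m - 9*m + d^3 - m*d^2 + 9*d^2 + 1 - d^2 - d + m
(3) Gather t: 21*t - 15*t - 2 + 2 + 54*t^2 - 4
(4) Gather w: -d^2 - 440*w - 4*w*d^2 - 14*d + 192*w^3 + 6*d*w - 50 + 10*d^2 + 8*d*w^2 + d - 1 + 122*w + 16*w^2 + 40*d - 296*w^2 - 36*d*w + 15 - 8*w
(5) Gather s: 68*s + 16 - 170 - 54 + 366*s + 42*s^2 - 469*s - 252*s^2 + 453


(1) = -3*z^2 - 24*z - 36
(2) = d^3 + 8*d^2 - d + m*(-d^2 - 9*d - 8) - 8
(3) = 54*t^2 + 6*t - 4
(4) = 9*d^2 + 27*d + 192*w^3 + w^2*(8*d - 280) + w*(-4*d^2 - 30*d - 326) - 36
(5) = -210*s^2 - 35*s + 245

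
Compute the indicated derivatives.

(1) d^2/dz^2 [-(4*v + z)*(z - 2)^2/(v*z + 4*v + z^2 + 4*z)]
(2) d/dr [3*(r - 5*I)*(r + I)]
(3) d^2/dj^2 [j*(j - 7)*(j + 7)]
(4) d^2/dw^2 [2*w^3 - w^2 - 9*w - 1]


(1) = 2*(-(4*v + z)*(z - 2)^2*(v + 2*z + 4)^2 + (z - 2)*((4*v + z)*(z - 2) + 2*(4*v + z)*(v + 2*z + 4) + (z - 2)*(v + 2*z + 4))*(v*z + 4*v + z^2 + 4*z) + (-4*v - 3*z + 4)*(v*z + 4*v + z^2 + 4*z)^2)/(v*z + 4*v + z^2 + 4*z)^3
(2) = 6*r - 12*I
(3) = 6*j
(4) = 12*w - 2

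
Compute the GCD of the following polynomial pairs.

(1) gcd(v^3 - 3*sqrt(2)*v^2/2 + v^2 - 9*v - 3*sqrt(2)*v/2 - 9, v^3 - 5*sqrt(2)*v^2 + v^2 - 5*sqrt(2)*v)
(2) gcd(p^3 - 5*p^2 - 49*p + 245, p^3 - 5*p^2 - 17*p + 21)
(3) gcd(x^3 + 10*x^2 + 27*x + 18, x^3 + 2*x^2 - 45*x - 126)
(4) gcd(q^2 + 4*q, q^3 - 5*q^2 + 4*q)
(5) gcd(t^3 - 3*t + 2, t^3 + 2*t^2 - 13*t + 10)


(1) = gcd((v + 1)*(v - 3*sqrt(2))*(v + 3*sqrt(2)/2), v*(v + 1)*(v - 5*sqrt(2))) = v + 1
(2) = gcd((p - 7)*(p - 5)*(p + 7), (p - 7)*(p - 1)*(p + 3)) = p - 7
(3) = gcd((x + 1)*(x + 3)*(x + 6), (x - 7)*(x + 3)*(x + 6)) = x^2 + 9*x + 18
(4) = gcd(q*(q + 4), q*(q - 4)*(q - 1)) = q
(5) = gcd((t - 1)^2*(t + 2), (t - 2)*(t - 1)*(t + 5)) = t - 1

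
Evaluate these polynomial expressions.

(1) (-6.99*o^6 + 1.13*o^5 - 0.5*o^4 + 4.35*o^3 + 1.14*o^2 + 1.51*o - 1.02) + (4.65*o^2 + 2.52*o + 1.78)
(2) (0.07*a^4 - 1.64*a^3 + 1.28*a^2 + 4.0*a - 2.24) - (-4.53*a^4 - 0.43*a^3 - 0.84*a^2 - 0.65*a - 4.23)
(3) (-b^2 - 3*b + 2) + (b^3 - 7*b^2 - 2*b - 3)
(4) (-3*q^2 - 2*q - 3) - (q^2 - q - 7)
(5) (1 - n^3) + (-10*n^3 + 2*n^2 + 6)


(1) = -6.99*o^6 + 1.13*o^5 - 0.5*o^4 + 4.35*o^3 + 5.79*o^2 + 4.03*o + 0.76
(2) = 4.6*a^4 - 1.21*a^3 + 2.12*a^2 + 4.65*a + 1.99
(3) = b^3 - 8*b^2 - 5*b - 1
(4) = -4*q^2 - q + 4
(5) = -11*n^3 + 2*n^2 + 7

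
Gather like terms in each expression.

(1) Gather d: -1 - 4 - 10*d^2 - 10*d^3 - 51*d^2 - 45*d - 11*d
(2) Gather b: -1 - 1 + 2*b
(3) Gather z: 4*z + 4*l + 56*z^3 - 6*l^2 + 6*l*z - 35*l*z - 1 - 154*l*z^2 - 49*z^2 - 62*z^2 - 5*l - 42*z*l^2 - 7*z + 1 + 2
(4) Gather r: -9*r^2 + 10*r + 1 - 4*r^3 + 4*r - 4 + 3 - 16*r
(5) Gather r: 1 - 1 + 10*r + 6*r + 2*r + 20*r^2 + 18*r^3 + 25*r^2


(1) = -10*d^3 - 61*d^2 - 56*d - 5
(2) = 2*b - 2
(3) = -6*l^2 - l + 56*z^3 + z^2*(-154*l - 111) + z*(-42*l^2 - 29*l - 3) + 2
(4) = -4*r^3 - 9*r^2 - 2*r
(5) = 18*r^3 + 45*r^2 + 18*r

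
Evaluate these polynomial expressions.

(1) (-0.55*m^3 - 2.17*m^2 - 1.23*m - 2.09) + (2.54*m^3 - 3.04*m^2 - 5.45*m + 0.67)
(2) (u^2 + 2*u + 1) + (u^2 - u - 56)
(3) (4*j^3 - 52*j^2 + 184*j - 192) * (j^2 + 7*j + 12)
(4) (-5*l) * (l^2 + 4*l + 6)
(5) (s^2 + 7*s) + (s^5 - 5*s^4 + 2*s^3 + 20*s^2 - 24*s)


(1) = 1.99*m^3 - 5.21*m^2 - 6.68*m - 1.42
(2) = 2*u^2 + u - 55
(3) = 4*j^5 - 24*j^4 - 132*j^3 + 472*j^2 + 864*j - 2304
(4) = -5*l^3 - 20*l^2 - 30*l
(5) = s^5 - 5*s^4 + 2*s^3 + 21*s^2 - 17*s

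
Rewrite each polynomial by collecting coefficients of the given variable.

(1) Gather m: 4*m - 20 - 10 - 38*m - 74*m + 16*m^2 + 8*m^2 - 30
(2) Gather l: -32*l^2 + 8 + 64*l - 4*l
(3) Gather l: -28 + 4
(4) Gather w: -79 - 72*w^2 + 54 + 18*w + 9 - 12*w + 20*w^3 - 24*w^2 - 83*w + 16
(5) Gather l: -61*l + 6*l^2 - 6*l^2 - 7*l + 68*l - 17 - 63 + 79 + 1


(1) = 24*m^2 - 108*m - 60
(2) = -32*l^2 + 60*l + 8
(3) = -24
(4) = 20*w^3 - 96*w^2 - 77*w
(5) = 0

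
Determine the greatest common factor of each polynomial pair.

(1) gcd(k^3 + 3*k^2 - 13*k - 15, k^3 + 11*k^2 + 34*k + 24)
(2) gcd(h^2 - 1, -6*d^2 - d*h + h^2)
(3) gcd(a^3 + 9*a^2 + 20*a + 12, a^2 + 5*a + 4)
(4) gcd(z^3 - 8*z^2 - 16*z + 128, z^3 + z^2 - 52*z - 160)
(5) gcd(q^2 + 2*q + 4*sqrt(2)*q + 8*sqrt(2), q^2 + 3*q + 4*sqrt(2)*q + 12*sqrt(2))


(1) = gcd((k - 3)*(k + 1)*(k + 5), (k + 1)*(k + 4)*(k + 6)) = k + 1
(2) = 1
(3) = a + 1
(4) = z^2 - 4*z - 32
(5) = gcd((q + 2)*(q + 4*sqrt(2)), (q + 3)*(q + 4*sqrt(2))) = q + 4*sqrt(2)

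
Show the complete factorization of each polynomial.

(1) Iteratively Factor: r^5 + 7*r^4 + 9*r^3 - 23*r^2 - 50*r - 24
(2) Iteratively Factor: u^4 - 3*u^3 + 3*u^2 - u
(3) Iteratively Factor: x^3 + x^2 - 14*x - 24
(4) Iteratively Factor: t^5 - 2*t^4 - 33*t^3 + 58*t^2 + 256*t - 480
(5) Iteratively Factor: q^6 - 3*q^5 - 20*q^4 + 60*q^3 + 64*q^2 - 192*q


(1) = (r + 1)*(r^4 + 6*r^3 + 3*r^2 - 26*r - 24) = (r + 1)*(r + 3)*(r^3 + 3*r^2 - 6*r - 8) = (r - 2)*(r + 1)*(r + 3)*(r^2 + 5*r + 4) = (r - 2)*(r + 1)*(r + 3)*(r + 4)*(r + 1)
(2) = (u - 1)*(u^3 - 2*u^2 + u) = (u - 1)^2*(u^2 - u) = (u - 1)^3*(u)
(3) = (x + 3)*(x^2 - 2*x - 8) = (x - 4)*(x + 3)*(x + 2)
(4) = (t - 3)*(t^4 + t^3 - 30*t^2 - 32*t + 160) = (t - 3)*(t + 4)*(t^3 - 3*t^2 - 18*t + 40) = (t - 3)*(t - 2)*(t + 4)*(t^2 - t - 20) = (t - 3)*(t - 2)*(t + 4)^2*(t - 5)
(5) = (q)*(q^5 - 3*q^4 - 20*q^3 + 60*q^2 + 64*q - 192) = q*(q - 2)*(q^4 - q^3 - 22*q^2 + 16*q + 96) = q*(q - 2)*(q + 2)*(q^3 - 3*q^2 - 16*q + 48) = q*(q - 2)*(q + 2)*(q + 4)*(q^2 - 7*q + 12) = q*(q - 4)*(q - 2)*(q + 2)*(q + 4)*(q - 3)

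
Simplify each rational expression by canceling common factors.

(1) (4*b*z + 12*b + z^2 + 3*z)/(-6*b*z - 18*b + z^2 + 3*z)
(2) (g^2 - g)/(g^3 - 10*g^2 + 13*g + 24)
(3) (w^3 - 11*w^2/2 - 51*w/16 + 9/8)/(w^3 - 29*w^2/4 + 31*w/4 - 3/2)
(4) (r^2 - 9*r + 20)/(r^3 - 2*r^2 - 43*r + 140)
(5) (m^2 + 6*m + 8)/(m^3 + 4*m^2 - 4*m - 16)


(1) = (4*b + z)/(-6*b + z)
(2) = (g^2 - g)/(g^3 - 10*g^2 + 13*g + 24)
(3) = (4*w + 3)/(4*w - 4)
(4) = 1/(r + 7)
(5) = 1/(m - 2)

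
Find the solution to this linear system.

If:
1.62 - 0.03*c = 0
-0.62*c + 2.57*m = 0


Then:
c = 54.00
m = 13.03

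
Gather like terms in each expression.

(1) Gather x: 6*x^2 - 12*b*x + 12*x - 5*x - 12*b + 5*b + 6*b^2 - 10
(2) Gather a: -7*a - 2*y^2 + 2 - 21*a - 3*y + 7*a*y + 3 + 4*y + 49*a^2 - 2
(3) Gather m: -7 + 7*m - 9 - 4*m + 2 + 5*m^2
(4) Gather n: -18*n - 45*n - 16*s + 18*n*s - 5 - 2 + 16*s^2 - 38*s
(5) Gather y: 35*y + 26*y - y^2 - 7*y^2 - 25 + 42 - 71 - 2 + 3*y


(1) = 6*b^2 - 7*b + 6*x^2 + x*(7 - 12*b) - 10
(2) = 49*a^2 + a*(7*y - 28) - 2*y^2 + y + 3
(3) = 5*m^2 + 3*m - 14
(4) = n*(18*s - 63) + 16*s^2 - 54*s - 7
(5) = -8*y^2 + 64*y - 56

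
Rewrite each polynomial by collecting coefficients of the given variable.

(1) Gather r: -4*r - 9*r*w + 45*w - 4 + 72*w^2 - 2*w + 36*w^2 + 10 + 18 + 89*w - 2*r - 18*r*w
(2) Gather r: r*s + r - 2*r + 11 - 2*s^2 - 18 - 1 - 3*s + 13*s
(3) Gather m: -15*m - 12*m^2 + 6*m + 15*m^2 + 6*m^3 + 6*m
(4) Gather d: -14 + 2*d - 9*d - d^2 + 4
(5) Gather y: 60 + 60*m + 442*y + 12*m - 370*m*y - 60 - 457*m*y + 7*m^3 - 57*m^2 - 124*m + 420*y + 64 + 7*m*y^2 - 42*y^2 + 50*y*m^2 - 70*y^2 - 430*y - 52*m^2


(1) = r*(-27*w - 6) + 108*w^2 + 132*w + 24
(2) = r*(s - 1) - 2*s^2 + 10*s - 8
(3) = 6*m^3 + 3*m^2 - 3*m
(4) = -d^2 - 7*d - 10
(5) = 7*m^3 - 109*m^2 - 52*m + y^2*(7*m - 112) + y*(50*m^2 - 827*m + 432) + 64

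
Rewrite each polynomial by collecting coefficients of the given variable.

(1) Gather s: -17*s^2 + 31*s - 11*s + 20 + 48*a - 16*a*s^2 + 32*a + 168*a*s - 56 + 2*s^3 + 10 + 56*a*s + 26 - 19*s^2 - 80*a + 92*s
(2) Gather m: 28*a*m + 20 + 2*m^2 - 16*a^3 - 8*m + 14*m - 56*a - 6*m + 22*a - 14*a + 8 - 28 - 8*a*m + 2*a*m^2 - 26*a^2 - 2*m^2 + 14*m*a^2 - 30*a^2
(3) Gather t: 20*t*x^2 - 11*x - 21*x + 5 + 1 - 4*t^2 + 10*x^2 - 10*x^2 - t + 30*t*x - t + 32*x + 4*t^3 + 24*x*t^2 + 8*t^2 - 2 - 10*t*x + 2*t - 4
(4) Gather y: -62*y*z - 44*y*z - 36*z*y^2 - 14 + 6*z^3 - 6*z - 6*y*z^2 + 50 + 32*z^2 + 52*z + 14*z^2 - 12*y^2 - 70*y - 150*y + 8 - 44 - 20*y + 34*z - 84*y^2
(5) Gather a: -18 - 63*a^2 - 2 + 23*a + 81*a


(1) = 2*s^3 + s^2*(-16*a - 36) + s*(224*a + 112)
(2) = -16*a^3 - 56*a^2 + 2*a*m^2 - 48*a + m*(14*a^2 + 20*a)
(3) = 4*t^3 + t^2*(24*x + 4) + t*(20*x^2 + 20*x)
(4) = y^2*(-36*z - 96) + y*(-6*z^2 - 106*z - 240) + 6*z^3 + 46*z^2 + 80*z
(5) = -63*a^2 + 104*a - 20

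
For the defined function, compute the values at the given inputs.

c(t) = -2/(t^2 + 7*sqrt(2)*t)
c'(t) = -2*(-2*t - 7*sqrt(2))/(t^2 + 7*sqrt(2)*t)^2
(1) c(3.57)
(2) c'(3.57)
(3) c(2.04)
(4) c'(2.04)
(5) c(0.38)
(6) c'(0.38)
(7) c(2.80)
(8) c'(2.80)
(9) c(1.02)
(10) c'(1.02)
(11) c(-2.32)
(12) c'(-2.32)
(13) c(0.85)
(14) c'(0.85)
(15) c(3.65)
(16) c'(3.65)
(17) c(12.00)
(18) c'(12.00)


(1) = -0.04
(2) = 0.01
(3) = -0.08
(4) = 0.05
(5) = -0.51
(6) = 1.40
(7) = -0.06
(8) = 0.02
(9) = -0.18
(10) = 0.19
(11) = 0.11
(12) = 0.03
(13) = -0.22
(14) = 0.28
(15) = -0.04
(16) = 0.01
(17) = -0.01
(18) = 0.00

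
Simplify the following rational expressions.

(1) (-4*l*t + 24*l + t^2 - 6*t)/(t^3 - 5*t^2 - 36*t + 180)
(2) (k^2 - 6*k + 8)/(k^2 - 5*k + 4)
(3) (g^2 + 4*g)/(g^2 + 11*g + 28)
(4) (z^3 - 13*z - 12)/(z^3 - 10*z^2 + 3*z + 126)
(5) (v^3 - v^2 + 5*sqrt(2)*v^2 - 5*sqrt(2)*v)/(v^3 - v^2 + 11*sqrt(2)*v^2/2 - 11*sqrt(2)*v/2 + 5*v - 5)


(1) = (-4*l + t)/(t^2 + t - 30)
(2) = (k - 2)/(k - 1)
(3) = g/(g + 7)
(4) = (z^2 - 3*z - 4)/(z^2 - 13*z + 42)
(5) = 2*v/(2*v + sqrt(2))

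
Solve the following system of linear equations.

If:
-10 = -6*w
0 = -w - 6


Then:
No Solution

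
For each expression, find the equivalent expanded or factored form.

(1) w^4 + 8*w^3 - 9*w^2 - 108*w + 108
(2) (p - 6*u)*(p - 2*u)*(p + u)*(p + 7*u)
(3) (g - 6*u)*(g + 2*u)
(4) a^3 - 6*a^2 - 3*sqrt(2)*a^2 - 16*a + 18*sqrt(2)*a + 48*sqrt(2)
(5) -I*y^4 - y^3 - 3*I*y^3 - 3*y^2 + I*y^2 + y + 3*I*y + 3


(1) = (w - 3)*(w - 1)*(w + 6)^2
(2) = p^4 - 45*p^2*u^2 + 40*p*u^3 + 84*u^4
(3) = g^2 - 4*g*u - 12*u^2
(4) = (a - 8)*(a + 2)*(a - 3*sqrt(2))
(5) = (y + 1)*(y + 3)*(y - I)*(-I*y + I)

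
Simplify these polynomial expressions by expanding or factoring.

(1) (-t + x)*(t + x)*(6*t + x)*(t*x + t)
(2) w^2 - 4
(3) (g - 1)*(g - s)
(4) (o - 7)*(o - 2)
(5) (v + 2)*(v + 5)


(1) = -6*t^4*x - 6*t^4 - t^3*x^2 - t^3*x + 6*t^2*x^3 + 6*t^2*x^2 + t*x^4 + t*x^3
(2) = (w - 2)*(w + 2)
(3) = g^2 - g*s - g + s
(4) = o^2 - 9*o + 14
(5) = v^2 + 7*v + 10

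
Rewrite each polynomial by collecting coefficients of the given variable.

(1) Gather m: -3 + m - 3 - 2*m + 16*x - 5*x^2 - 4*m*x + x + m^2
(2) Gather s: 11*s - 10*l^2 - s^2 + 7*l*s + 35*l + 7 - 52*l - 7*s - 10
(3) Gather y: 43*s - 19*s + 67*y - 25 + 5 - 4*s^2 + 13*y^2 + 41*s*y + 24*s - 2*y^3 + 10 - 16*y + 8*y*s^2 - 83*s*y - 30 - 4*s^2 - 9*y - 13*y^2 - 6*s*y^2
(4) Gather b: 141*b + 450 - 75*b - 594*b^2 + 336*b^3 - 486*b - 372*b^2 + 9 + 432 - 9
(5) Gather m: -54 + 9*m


(1) = m^2 + m*(-4*x - 1) - 5*x^2 + 17*x - 6
(2) = -10*l^2 - 17*l - s^2 + s*(7*l + 4) - 3
(3) = -8*s^2 - 6*s*y^2 + 48*s - 2*y^3 + y*(8*s^2 - 42*s + 42) - 40
(4) = 336*b^3 - 966*b^2 - 420*b + 882
(5) = 9*m - 54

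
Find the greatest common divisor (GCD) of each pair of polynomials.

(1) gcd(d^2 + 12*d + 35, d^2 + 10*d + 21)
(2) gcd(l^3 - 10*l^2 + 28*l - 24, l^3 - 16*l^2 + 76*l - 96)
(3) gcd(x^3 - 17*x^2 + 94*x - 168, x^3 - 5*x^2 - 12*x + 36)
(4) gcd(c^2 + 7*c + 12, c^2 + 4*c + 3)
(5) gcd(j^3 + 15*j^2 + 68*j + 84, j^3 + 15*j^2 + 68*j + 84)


(1) = d + 7
(2) = l^2 - 8*l + 12
(3) = x - 6
(4) = gcd((c + 3)*(c + 4), (c + 1)*(c + 3)) = c + 3
(5) = j^3 + 15*j^2 + 68*j + 84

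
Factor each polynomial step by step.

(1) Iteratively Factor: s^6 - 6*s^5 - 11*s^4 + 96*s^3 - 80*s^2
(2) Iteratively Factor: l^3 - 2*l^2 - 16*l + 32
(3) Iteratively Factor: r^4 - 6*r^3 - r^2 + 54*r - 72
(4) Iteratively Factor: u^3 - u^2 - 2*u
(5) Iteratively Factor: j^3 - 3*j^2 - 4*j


(1) = (s + 4)*(s^5 - 10*s^4 + 29*s^3 - 20*s^2) = (s - 4)*(s + 4)*(s^4 - 6*s^3 + 5*s^2) = s*(s - 4)*(s + 4)*(s^3 - 6*s^2 + 5*s) = s*(s - 4)*(s - 1)*(s + 4)*(s^2 - 5*s) = s^2*(s - 4)*(s - 1)*(s + 4)*(s - 5)
(2) = (l + 4)*(l^2 - 6*l + 8) = (l - 4)*(l + 4)*(l - 2)
(3) = (r - 4)*(r^3 - 2*r^2 - 9*r + 18) = (r - 4)*(r + 3)*(r^2 - 5*r + 6) = (r - 4)*(r - 2)*(r + 3)*(r - 3)
(4) = (u - 2)*(u^2 + u) = (u - 2)*(u + 1)*(u)
(5) = (j - 4)*(j^2 + j) = j*(j - 4)*(j + 1)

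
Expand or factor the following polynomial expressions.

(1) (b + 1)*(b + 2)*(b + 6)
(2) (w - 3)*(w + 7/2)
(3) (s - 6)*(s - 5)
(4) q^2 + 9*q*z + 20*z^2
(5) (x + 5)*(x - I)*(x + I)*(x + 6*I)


(1) = b^3 + 9*b^2 + 20*b + 12
(2) = w^2 + w/2 - 21/2
(3) = s^2 - 11*s + 30
(4) = (q + 4*z)*(q + 5*z)
(5) = x^4 + 5*x^3 + 6*I*x^3 + x^2 + 30*I*x^2 + 5*x + 6*I*x + 30*I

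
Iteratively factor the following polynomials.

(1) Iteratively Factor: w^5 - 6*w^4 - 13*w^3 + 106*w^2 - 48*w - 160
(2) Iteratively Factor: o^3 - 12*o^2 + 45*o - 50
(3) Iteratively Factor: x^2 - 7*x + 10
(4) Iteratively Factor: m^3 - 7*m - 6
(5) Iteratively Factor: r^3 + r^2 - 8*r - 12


(1) = (w + 4)*(w^4 - 10*w^3 + 27*w^2 - 2*w - 40) = (w + 1)*(w + 4)*(w^3 - 11*w^2 + 38*w - 40) = (w - 4)*(w + 1)*(w + 4)*(w^2 - 7*w + 10) = (w - 5)*(w - 4)*(w + 1)*(w + 4)*(w - 2)
(2) = (o - 2)*(o^2 - 10*o + 25) = (o - 5)*(o - 2)*(o - 5)
(3) = (x - 5)*(x - 2)
(4) = (m + 1)*(m^2 - m - 6) = (m + 1)*(m + 2)*(m - 3)
(5) = (r - 3)*(r^2 + 4*r + 4) = (r - 3)*(r + 2)*(r + 2)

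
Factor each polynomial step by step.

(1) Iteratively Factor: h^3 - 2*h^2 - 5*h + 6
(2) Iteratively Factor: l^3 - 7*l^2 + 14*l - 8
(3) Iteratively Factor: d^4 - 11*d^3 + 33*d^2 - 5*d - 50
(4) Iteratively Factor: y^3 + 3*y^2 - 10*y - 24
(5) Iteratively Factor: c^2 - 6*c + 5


(1) = (h - 1)*(h^2 - h - 6) = (h - 1)*(h + 2)*(h - 3)
(2) = (l - 4)*(l^2 - 3*l + 2) = (l - 4)*(l - 1)*(l - 2)
(3) = (d - 2)*(d^3 - 9*d^2 + 15*d + 25) = (d - 2)*(d + 1)*(d^2 - 10*d + 25) = (d - 5)*(d - 2)*(d + 1)*(d - 5)
(4) = (y - 3)*(y^2 + 6*y + 8) = (y - 3)*(y + 2)*(y + 4)
(5) = (c - 5)*(c - 1)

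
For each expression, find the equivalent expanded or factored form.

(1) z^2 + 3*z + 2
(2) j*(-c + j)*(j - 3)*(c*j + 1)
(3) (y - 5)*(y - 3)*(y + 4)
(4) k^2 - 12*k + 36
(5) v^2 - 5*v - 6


(1) = (z + 1)*(z + 2)
(2) = -c^2*j^3 + 3*c^2*j^2 + c*j^4 - 3*c*j^3 - c*j^2 + 3*c*j + j^3 - 3*j^2
(3) = y^3 - 4*y^2 - 17*y + 60
(4) = (k - 6)^2
(5) = (v - 6)*(v + 1)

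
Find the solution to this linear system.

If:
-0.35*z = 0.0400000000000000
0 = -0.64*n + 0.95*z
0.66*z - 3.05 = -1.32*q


Then:
n = -0.17
q = 2.37
z = -0.11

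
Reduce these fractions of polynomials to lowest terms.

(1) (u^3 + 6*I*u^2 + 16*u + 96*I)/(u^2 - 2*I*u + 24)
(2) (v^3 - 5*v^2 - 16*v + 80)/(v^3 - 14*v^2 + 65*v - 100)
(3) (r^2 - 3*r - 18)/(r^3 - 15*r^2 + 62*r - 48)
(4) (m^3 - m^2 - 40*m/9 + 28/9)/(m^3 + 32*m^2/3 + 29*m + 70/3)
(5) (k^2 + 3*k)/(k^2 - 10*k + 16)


(1) = (u^2 + 2*I*u + 24)/(u - 6*I)
(2) = (v + 4)/(v - 5)
(3) = (r + 3)/(r^2 - 9*r + 8)
(4) = (9*m^2 - 27*m + 14)/(9*m^2 + 78*m + 105)
(5) = (k^2 + 3*k)/(k^2 - 10*k + 16)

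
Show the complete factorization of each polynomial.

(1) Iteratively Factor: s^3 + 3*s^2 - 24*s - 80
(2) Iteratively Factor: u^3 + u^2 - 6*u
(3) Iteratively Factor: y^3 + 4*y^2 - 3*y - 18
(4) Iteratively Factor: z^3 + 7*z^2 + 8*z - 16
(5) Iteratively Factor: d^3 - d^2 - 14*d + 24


(1) = (s + 4)*(s^2 - s - 20) = (s - 5)*(s + 4)*(s + 4)
(2) = (u + 3)*(u^2 - 2*u) = u*(u + 3)*(u - 2)
(3) = (y + 3)*(y^2 + y - 6) = (y - 2)*(y + 3)*(y + 3)
(4) = (z + 4)*(z^2 + 3*z - 4) = (z + 4)^2*(z - 1)
(5) = (d + 4)*(d^2 - 5*d + 6) = (d - 3)*(d + 4)*(d - 2)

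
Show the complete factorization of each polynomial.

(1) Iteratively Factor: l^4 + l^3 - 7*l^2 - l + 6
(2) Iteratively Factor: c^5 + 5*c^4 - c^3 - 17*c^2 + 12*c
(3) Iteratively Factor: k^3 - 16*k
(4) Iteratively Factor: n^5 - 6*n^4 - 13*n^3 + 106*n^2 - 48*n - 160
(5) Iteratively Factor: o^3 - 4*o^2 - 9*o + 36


(1) = (l - 2)*(l^3 + 3*l^2 - l - 3) = (l - 2)*(l + 3)*(l^2 - 1) = (l - 2)*(l - 1)*(l + 3)*(l + 1)
(2) = (c - 1)*(c^4 + 6*c^3 + 5*c^2 - 12*c) = (c - 1)^2*(c^3 + 7*c^2 + 12*c) = (c - 1)^2*(c + 4)*(c^2 + 3*c) = (c - 1)^2*(c + 3)*(c + 4)*(c)
(3) = (k)*(k^2 - 16) = k*(k + 4)*(k - 4)
(4) = (n - 4)*(n^4 - 2*n^3 - 21*n^2 + 22*n + 40) = (n - 5)*(n - 4)*(n^3 + 3*n^2 - 6*n - 8) = (n - 5)*(n - 4)*(n + 4)*(n^2 - n - 2) = (n - 5)*(n - 4)*(n - 2)*(n + 4)*(n + 1)
(5) = (o - 3)*(o^2 - o - 12) = (o - 4)*(o - 3)*(o + 3)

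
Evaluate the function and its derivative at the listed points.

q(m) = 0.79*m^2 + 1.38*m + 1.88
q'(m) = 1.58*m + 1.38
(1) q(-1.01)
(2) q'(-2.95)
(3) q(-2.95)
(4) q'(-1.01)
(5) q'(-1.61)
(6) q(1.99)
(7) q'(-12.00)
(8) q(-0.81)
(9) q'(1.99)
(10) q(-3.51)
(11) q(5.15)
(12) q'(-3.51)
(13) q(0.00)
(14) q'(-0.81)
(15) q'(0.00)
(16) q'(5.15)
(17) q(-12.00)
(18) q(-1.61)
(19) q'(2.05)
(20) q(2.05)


(1) = 1.29
(2) = -3.28
(3) = 4.68
(4) = -0.22
(5) = -1.16
(6) = 7.75
(7) = -17.58
(8) = 1.28
(9) = 4.52
(10) = 6.77
(11) = 29.94
(12) = -4.17
(13) = 1.88
(14) = 0.10
(15) = 1.38
(16) = 9.52
(17) = 99.08
(18) = 1.71
(19) = 4.62
(20) = 8.03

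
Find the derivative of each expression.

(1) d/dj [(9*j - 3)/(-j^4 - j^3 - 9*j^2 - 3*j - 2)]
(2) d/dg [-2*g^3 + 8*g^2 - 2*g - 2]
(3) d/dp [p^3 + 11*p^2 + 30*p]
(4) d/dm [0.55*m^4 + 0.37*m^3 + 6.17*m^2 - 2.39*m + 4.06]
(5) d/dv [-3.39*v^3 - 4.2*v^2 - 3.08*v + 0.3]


(1) = 3*(9*j^4 + 2*j^3 + 24*j^2 - 18*j - 9)/(j^8 + 2*j^7 + 19*j^6 + 24*j^5 + 91*j^4 + 58*j^3 + 45*j^2 + 12*j + 4)
(2) = -6*g^2 + 16*g - 2
(3) = 3*p^2 + 22*p + 30
(4) = 2.2*m^3 + 1.11*m^2 + 12.34*m - 2.39
(5) = -10.17*v^2 - 8.4*v - 3.08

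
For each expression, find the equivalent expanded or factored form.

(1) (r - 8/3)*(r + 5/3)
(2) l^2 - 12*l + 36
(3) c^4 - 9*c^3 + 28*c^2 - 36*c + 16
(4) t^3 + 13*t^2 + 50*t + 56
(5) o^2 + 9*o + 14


(1) = r^2 - r - 40/9
(2) = (l - 6)^2
(3) = (c - 4)*(c - 2)^2*(c - 1)
(4) = (t + 2)*(t + 4)*(t + 7)
(5) = (o + 2)*(o + 7)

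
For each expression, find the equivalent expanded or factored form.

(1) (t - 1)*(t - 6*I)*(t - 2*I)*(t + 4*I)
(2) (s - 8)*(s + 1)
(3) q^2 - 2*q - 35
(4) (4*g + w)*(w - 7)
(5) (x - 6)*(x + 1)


(1) = t^4 - t^3 - 4*I*t^3 + 20*t^2 + 4*I*t^2 - 20*t - 48*I*t + 48*I
(2) = s^2 - 7*s - 8
(3) = (q - 7)*(q + 5)
(4) = 4*g*w - 28*g + w^2 - 7*w
(5) = x^2 - 5*x - 6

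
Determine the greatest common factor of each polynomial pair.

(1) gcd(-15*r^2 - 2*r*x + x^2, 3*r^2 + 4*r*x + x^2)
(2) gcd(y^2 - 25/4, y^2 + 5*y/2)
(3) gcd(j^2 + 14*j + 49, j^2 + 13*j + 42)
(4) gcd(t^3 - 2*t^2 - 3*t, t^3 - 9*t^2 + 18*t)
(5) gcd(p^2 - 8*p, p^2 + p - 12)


(1) = 3*r + x
(2) = y + 5/2
(3) = j + 7
(4) = t^2 - 3*t
(5) = gcd(p*(p - 8), (p - 3)*(p + 4)) = 1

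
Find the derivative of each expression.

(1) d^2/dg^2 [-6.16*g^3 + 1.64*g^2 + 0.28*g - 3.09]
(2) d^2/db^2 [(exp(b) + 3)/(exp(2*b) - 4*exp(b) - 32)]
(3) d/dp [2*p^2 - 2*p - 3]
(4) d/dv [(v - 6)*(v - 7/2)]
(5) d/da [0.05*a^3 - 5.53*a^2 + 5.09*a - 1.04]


(1) = 3.28 - 36.96*g
(2) = (exp(4*b) + 16*exp(3*b) + 156*exp(2*b) + 304*exp(b) + 640)*exp(b)/(exp(6*b) - 12*exp(5*b) - 48*exp(4*b) + 704*exp(3*b) + 1536*exp(2*b) - 12288*exp(b) - 32768)
(3) = 4*p - 2
(4) = 2*v - 19/2
(5) = 0.15*a^2 - 11.06*a + 5.09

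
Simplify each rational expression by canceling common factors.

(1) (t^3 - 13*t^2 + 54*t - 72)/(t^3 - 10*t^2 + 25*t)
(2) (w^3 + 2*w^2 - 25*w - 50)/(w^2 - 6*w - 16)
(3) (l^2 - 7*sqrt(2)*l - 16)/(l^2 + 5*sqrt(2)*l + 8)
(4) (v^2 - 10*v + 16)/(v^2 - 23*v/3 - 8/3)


(1) = (t^3 - 13*t^2 + 54*t - 72)/(t^3 - 10*t^2 + 25*t)
(2) = (w^2 - 25)/(w - 8)
(3) = (l - 8*sqrt(2))/(l + 4*sqrt(2))
(4) = (3*v - 6)/(3*v + 1)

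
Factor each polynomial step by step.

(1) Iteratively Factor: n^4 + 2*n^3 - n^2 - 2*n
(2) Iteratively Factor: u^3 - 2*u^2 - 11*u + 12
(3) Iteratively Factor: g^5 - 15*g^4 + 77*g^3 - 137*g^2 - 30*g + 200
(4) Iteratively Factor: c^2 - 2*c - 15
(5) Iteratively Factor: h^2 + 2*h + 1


(1) = (n + 2)*(n^3 - n) = (n - 1)*(n + 2)*(n^2 + n) = n*(n - 1)*(n + 2)*(n + 1)
(2) = (u - 4)*(u^2 + 2*u - 3) = (u - 4)*(u - 1)*(u + 3)
(3) = (g - 2)*(g^4 - 13*g^3 + 51*g^2 - 35*g - 100) = (g - 5)*(g - 2)*(g^3 - 8*g^2 + 11*g + 20) = (g - 5)^2*(g - 2)*(g^2 - 3*g - 4) = (g - 5)^2*(g - 2)*(g + 1)*(g - 4)
(4) = (c + 3)*(c - 5)
(5) = (h + 1)*(h + 1)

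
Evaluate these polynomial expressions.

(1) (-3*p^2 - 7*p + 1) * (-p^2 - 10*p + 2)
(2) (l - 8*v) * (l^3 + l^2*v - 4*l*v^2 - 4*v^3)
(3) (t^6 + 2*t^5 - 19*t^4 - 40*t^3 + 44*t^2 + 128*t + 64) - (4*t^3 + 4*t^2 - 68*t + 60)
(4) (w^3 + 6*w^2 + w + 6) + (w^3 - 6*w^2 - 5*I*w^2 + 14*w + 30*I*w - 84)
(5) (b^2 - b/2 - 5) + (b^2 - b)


(1) = 3*p^4 + 37*p^3 + 63*p^2 - 24*p + 2
(2) = l^4 - 7*l^3*v - 12*l^2*v^2 + 28*l*v^3 + 32*v^4
(3) = t^6 + 2*t^5 - 19*t^4 - 44*t^3 + 40*t^2 + 196*t + 4
(4) = 2*w^3 - 5*I*w^2 + 15*w + 30*I*w - 78
(5) = 2*b^2 - 3*b/2 - 5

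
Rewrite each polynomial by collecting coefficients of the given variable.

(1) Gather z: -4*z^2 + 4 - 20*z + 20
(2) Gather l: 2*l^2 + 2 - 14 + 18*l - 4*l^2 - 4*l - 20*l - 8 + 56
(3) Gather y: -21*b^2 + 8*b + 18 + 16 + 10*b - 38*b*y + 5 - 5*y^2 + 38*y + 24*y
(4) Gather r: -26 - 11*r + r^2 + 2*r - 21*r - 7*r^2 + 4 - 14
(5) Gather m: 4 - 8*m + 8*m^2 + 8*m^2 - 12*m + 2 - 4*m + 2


(1) = -4*z^2 - 20*z + 24
(2) = -2*l^2 - 6*l + 36
(3) = -21*b^2 + 18*b - 5*y^2 + y*(62 - 38*b) + 39
(4) = -6*r^2 - 30*r - 36
(5) = 16*m^2 - 24*m + 8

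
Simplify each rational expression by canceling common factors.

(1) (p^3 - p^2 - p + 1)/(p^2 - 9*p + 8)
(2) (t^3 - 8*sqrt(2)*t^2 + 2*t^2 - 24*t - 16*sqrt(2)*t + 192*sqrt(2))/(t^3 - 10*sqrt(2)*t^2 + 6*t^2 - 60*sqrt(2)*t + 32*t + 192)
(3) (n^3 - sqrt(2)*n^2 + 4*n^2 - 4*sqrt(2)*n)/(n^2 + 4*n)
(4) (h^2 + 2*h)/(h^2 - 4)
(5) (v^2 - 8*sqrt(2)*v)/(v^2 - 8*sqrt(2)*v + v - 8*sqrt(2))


(1) = (p^2 - 1)/(p - 8)
(2) = (t - 4)/(t - 2*sqrt(2))
(3) = n - sqrt(2)
(4) = h/(h - 2)
(5) = v/(v + 1)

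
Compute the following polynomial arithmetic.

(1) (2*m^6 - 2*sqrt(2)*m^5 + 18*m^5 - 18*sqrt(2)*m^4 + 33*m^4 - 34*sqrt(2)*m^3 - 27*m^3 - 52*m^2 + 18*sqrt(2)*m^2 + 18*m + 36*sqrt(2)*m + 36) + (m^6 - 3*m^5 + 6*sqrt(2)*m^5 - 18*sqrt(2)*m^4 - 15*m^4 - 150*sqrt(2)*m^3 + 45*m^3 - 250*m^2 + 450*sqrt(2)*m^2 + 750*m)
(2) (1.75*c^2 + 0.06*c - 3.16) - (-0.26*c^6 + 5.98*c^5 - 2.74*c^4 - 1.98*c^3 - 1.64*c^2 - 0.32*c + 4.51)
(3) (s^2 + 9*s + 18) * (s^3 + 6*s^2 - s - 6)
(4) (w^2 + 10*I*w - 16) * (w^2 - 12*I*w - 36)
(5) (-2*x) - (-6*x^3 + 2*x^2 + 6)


(1) = 3*m^6 + 4*sqrt(2)*m^5 + 15*m^5 - 36*sqrt(2)*m^4 + 18*m^4 - 184*sqrt(2)*m^3 + 18*m^3 - 302*m^2 + 468*sqrt(2)*m^2 + 36*sqrt(2)*m + 768*m + 36
(2) = 0.26*c^6 - 5.98*c^5 + 2.74*c^4 + 1.98*c^3 + 3.39*c^2 + 0.38*c - 7.67
(3) = s^5 + 15*s^4 + 71*s^3 + 93*s^2 - 72*s - 108
(4) = w^4 - 2*I*w^3 + 68*w^2 - 168*I*w + 576
(5) = 6*x^3 - 2*x^2 - 2*x - 6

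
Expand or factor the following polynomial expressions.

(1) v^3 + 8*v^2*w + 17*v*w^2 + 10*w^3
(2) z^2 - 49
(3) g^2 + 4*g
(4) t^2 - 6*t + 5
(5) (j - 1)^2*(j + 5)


(1) = (v + w)*(v + 2*w)*(v + 5*w)
(2) = (z - 7)*(z + 7)
(3) = g*(g + 4)
(4) = (t - 5)*(t - 1)
(5) = j^3 + 3*j^2 - 9*j + 5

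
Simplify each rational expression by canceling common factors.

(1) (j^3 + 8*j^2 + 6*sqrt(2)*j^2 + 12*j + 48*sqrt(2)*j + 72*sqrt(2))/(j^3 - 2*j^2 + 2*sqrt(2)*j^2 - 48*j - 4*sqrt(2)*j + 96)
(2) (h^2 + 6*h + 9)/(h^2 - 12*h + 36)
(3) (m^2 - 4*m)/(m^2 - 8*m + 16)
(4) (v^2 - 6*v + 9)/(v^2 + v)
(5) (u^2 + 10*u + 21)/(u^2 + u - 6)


(1) = (j^2 + 8*j + 12)/(j^2 + j*(-4*sqrt(2) - 2) + 8*sqrt(2))
(2) = (h^2 + 6*h + 9)/(h^2 - 12*h + 36)
(3) = m/(m - 4)
(4) = (v^2 - 6*v + 9)/(v^2 + v)
(5) = (u + 7)/(u - 2)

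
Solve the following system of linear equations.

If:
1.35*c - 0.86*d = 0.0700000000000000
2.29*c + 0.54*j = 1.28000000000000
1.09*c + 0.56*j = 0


Then:
c = 1.03
d = 1.54
j = -2.01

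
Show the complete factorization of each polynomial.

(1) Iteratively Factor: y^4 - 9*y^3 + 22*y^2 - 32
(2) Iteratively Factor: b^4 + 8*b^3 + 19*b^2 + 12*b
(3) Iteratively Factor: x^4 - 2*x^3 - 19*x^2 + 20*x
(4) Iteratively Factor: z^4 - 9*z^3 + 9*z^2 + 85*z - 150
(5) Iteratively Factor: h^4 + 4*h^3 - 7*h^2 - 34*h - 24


(1) = (y - 2)*(y^3 - 7*y^2 + 8*y + 16) = (y - 4)*(y - 2)*(y^2 - 3*y - 4) = (y - 4)^2*(y - 2)*(y + 1)
(2) = (b + 4)*(b^3 + 4*b^2 + 3*b) = (b + 1)*(b + 4)*(b^2 + 3*b) = b*(b + 1)*(b + 4)*(b + 3)
(3) = (x + 4)*(x^3 - 6*x^2 + 5*x) = (x - 1)*(x + 4)*(x^2 - 5*x) = (x - 5)*(x - 1)*(x + 4)*(x)
(4) = (z - 5)*(z^3 - 4*z^2 - 11*z + 30) = (z - 5)*(z - 2)*(z^2 - 2*z - 15) = (z - 5)*(z - 2)*(z + 3)*(z - 5)
(5) = (h + 4)*(h^3 - 7*h - 6) = (h + 1)*(h + 4)*(h^2 - h - 6) = (h + 1)*(h + 2)*(h + 4)*(h - 3)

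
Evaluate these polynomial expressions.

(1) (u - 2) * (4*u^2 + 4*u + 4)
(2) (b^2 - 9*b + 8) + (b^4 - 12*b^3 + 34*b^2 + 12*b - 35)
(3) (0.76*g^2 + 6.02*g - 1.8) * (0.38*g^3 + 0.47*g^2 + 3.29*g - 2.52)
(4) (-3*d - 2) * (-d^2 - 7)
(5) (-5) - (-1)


(1) = 4*u^3 - 4*u^2 - 4*u - 8
(2) = b^4 - 12*b^3 + 35*b^2 + 3*b - 27
(3) = 0.2888*g^5 + 2.6448*g^4 + 4.6458*g^3 + 17.0446*g^2 - 21.0924*g + 4.536
(4) = 3*d^3 + 2*d^2 + 21*d + 14
(5) = -4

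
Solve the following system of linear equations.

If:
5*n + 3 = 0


Then:
n = -3/5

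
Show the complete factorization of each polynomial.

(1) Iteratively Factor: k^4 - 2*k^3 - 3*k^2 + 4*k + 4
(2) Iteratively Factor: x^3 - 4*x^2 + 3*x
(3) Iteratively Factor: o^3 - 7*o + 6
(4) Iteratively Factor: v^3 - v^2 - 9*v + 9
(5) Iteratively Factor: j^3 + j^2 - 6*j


(1) = (k + 1)*(k^3 - 3*k^2 + 4) = (k + 1)^2*(k^2 - 4*k + 4) = (k - 2)*(k + 1)^2*(k - 2)
(2) = (x)*(x^2 - 4*x + 3) = x*(x - 1)*(x - 3)
(3) = (o - 2)*(o^2 + 2*o - 3) = (o - 2)*(o - 1)*(o + 3)
(4) = (v + 3)*(v^2 - 4*v + 3) = (v - 3)*(v + 3)*(v - 1)
(5) = (j - 2)*(j^2 + 3*j) = j*(j - 2)*(j + 3)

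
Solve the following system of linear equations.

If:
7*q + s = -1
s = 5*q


Then:
q = -1/12
s = -5/12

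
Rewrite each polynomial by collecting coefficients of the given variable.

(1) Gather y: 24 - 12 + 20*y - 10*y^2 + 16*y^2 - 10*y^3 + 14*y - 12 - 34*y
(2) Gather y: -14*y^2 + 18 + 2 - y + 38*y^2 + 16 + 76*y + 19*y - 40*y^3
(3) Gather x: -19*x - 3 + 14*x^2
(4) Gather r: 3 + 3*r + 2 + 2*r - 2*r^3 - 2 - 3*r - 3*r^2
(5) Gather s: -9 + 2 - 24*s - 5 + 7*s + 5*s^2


(1) = -10*y^3 + 6*y^2
(2) = -40*y^3 + 24*y^2 + 94*y + 36
(3) = 14*x^2 - 19*x - 3
(4) = -2*r^3 - 3*r^2 + 2*r + 3
(5) = 5*s^2 - 17*s - 12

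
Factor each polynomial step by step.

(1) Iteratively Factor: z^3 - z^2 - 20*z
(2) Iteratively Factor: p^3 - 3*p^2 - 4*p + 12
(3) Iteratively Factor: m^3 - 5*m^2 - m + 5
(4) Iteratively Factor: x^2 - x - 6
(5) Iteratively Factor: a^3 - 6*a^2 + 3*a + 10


(1) = (z)*(z^2 - z - 20) = z*(z - 5)*(z + 4)
(2) = (p + 2)*(p^2 - 5*p + 6) = (p - 3)*(p + 2)*(p - 2)
(3) = (m - 5)*(m^2 - 1) = (m - 5)*(m - 1)*(m + 1)
(4) = (x - 3)*(x + 2)
(5) = (a - 2)*(a^2 - 4*a - 5) = (a - 2)*(a + 1)*(a - 5)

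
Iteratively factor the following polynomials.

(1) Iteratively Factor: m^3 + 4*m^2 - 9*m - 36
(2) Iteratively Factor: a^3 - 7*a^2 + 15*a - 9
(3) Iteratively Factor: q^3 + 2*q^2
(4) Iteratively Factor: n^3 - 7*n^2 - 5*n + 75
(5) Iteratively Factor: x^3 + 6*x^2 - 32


(1) = (m + 4)*(m^2 - 9) = (m + 3)*(m + 4)*(m - 3)
(2) = (a - 1)*(a^2 - 6*a + 9) = (a - 3)*(a - 1)*(a - 3)
(3) = (q + 2)*(q^2) = q*(q + 2)*(q)
(4) = (n - 5)*(n^2 - 2*n - 15) = (n - 5)^2*(n + 3)
(5) = (x - 2)*(x^2 + 8*x + 16) = (x - 2)*(x + 4)*(x + 4)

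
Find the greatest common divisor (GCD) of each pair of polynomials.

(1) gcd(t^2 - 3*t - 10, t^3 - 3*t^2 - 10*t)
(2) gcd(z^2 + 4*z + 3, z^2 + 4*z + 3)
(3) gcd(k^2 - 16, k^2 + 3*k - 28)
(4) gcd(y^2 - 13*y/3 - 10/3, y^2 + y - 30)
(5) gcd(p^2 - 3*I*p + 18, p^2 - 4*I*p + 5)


(1) = gcd((t - 5)*(t + 2), t*(t - 5)*(t + 2)) = t^2 - 3*t - 10
(2) = z^2 + 4*z + 3
(3) = gcd((k - 4)*(k + 4), (k - 4)*(k + 7)) = k - 4
(4) = y - 5
(5) = gcd((p - 6*I)*(p + 3*I), (p - 5*I)*(p + I)) = 1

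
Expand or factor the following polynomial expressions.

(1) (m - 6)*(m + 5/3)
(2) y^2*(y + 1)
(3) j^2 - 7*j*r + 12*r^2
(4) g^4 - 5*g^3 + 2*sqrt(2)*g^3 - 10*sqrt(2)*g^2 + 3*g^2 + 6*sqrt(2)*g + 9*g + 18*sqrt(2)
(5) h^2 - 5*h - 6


(1) = m^2 - 13*m/3 - 10
(2) = y^3 + y^2
(3) = (j - 4*r)*(j - 3*r)
(4) = (g - 3)^2*(g + 1)*(g + 2*sqrt(2))
(5) = (h - 6)*(h + 1)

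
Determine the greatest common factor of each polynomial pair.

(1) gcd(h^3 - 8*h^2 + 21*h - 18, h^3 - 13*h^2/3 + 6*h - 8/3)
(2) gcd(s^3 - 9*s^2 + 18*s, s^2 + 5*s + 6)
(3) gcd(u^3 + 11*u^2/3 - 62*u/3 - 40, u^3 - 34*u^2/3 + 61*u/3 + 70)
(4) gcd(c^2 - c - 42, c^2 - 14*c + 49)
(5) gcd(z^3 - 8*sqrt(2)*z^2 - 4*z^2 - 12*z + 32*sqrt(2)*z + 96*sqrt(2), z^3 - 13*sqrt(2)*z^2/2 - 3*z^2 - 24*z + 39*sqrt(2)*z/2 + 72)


(1) = h - 2
(2) = 1
(3) = u + 5/3
(4) = c - 7
(5) = z - 8*sqrt(2)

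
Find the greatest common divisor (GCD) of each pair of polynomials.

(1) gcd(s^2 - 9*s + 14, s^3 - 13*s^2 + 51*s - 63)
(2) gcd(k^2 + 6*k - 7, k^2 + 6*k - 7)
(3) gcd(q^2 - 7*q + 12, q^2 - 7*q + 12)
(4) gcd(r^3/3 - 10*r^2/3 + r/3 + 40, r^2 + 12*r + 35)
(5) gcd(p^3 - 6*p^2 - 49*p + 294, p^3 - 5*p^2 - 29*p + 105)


(1) = gcd((s - 7)*(s - 2), (s - 7)*(s - 3)^2) = s - 7
(2) = gcd((k - 1)*(k + 7), (k - 1)*(k + 7)) = k^2 + 6*k - 7
(3) = gcd((q - 4)*(q - 3), (q - 4)*(q - 3)) = q^2 - 7*q + 12
(4) = 1
(5) = gcd((p - 7)*(p - 6)*(p + 7), (p - 7)*(p - 3)*(p + 5)) = p - 7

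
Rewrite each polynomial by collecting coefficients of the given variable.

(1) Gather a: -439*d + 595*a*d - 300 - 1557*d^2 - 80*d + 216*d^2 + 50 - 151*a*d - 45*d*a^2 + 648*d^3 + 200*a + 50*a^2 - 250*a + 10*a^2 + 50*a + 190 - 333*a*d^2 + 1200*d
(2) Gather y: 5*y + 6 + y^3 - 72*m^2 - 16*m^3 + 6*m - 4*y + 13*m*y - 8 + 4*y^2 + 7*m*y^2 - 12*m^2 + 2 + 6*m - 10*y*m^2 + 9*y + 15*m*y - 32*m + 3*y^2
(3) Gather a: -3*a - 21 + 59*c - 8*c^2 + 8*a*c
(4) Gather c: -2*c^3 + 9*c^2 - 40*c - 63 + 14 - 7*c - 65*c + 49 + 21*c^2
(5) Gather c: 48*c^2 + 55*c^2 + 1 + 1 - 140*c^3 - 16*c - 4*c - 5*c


(1) = a^2*(60 - 45*d) + a*(-333*d^2 + 444*d) + 648*d^3 - 1341*d^2 + 681*d - 60
(2) = -16*m^3 - 84*m^2 - 20*m + y^3 + y^2*(7*m + 7) + y*(-10*m^2 + 28*m + 10)
(3) = a*(8*c - 3) - 8*c^2 + 59*c - 21
(4) = -2*c^3 + 30*c^2 - 112*c
(5) = -140*c^3 + 103*c^2 - 25*c + 2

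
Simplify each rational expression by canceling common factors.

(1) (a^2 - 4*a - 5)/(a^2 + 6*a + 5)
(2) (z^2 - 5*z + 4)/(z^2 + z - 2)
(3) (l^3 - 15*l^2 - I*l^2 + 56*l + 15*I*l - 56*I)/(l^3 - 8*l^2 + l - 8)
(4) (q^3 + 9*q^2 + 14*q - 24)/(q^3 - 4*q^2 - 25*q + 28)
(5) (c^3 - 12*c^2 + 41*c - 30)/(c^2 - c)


(1) = (a - 5)/(a + 5)
(2) = (z - 4)/(z + 2)
(3) = (l - 7)/(l + I)
(4) = (q + 6)/(q - 7)
(5) = (c^2 - 11*c + 30)/c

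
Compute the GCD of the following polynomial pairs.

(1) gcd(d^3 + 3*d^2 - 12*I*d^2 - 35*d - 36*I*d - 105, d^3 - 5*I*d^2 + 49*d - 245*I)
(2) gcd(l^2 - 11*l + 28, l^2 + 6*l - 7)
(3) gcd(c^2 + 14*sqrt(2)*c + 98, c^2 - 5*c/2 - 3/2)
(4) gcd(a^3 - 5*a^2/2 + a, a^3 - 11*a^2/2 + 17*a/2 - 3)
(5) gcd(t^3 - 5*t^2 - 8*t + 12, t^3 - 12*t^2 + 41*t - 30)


(1) = gcd((d + 3)*(d - 7*I)*(d - 5*I), (d - 7*I)*(d - 5*I)*(d + 7*I)) = d^2 - 12*I*d - 35
(2) = 1
(3) = gcd((c + 7*sqrt(2))^2, (c - 3)*(c + 1/2)) = 1
(4) = gcd(a*(a - 2)*(a - 1/2), (a - 3)*(a - 2)*(a - 1/2)) = a^2 - 5*a/2 + 1
(5) = gcd((t - 6)*(t - 1)*(t + 2), (t - 6)*(t - 5)*(t - 1)) = t^2 - 7*t + 6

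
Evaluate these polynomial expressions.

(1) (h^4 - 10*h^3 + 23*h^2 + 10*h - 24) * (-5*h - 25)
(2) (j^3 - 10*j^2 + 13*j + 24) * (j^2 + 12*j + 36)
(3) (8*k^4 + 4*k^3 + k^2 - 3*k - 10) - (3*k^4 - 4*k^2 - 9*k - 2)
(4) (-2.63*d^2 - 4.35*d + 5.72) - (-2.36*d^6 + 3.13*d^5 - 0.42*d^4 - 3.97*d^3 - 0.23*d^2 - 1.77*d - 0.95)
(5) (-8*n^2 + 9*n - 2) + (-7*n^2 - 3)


(1) = -5*h^5 + 25*h^4 + 135*h^3 - 625*h^2 - 130*h + 600
(2) = j^5 + 2*j^4 - 71*j^3 - 180*j^2 + 756*j + 864
(3) = 5*k^4 + 4*k^3 + 5*k^2 + 6*k - 8
(4) = 2.36*d^6 - 3.13*d^5 + 0.42*d^4 + 3.97*d^3 - 2.4*d^2 - 2.58*d + 6.67
(5) = -15*n^2 + 9*n - 5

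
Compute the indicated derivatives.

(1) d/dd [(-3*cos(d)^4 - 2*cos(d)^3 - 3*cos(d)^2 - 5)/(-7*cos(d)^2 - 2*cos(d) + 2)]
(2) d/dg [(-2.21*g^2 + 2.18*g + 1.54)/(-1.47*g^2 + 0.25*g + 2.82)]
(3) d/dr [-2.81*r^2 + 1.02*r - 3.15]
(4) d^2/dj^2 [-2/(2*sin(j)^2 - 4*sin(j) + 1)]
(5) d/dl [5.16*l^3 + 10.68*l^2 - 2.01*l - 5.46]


(1) = 2*(-21*cos(d)^5 - 16*cos(d)^4 + 8*cos(d)^3 + 3*cos(d)^2 + 41*cos(d) + 5)*sin(d)/(-7*sin(d)^2 + 2*cos(d) + 5)^2
(2) = (2.6521*g^2 - 7.9368*g + 5.7626)/(2.1609*g^4 - 0.735*g^3 - 8.2283*g^2 + 1.41*g + 7.9524)
(3) = 1.02 - 5.62*r
(4) = 4*(17*sin(j) + 3*sin(3*j) + cos(4*j) - 15)/(-4*sin(j) - cos(2*j) + 2)^3
(5) = 15.48*l^2 + 21.36*l - 2.01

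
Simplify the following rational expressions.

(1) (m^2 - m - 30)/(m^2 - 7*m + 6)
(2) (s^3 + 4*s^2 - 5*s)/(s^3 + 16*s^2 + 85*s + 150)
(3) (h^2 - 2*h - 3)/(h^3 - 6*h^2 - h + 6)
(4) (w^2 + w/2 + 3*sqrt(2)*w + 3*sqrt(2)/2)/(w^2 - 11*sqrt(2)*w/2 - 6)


(1) = (m + 5)/(m - 1)
(2) = (s^2 - s)/(s^2 + 11*s + 30)
(3) = (h - 3)/(h^2 - 7*h + 6)
(4) = (4*w^2 + w*(2 + 12*sqrt(2)) + 6*sqrt(2))/(4*w^2 - 22*sqrt(2)*w - 24)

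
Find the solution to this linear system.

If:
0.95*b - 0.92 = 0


Then:
b = 0.97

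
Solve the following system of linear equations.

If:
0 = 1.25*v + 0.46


Then:
v = -0.37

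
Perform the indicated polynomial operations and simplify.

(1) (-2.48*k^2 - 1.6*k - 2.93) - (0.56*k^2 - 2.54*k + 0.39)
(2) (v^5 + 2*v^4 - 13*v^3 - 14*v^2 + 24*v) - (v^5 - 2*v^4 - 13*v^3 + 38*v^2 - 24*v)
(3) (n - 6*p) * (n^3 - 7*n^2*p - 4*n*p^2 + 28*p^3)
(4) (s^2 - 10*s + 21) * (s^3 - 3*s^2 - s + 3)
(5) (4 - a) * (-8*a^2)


(1) = -3.04*k^2 + 0.94*k - 3.32
(2) = 4*v^4 - 52*v^2 + 48*v
(3) = n^4 - 13*n^3*p + 38*n^2*p^2 + 52*n*p^3 - 168*p^4
(4) = s^5 - 13*s^4 + 50*s^3 - 50*s^2 - 51*s + 63
(5) = 8*a^3 - 32*a^2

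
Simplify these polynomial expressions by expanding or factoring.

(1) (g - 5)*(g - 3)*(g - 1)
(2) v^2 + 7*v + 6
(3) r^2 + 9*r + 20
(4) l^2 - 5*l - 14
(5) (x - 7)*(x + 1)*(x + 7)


(1) = g^3 - 9*g^2 + 23*g - 15
(2) = (v + 1)*(v + 6)
(3) = (r + 4)*(r + 5)
(4) = (l - 7)*(l + 2)
(5) = x^3 + x^2 - 49*x - 49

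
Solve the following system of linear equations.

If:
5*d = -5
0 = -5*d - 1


Then:
No Solution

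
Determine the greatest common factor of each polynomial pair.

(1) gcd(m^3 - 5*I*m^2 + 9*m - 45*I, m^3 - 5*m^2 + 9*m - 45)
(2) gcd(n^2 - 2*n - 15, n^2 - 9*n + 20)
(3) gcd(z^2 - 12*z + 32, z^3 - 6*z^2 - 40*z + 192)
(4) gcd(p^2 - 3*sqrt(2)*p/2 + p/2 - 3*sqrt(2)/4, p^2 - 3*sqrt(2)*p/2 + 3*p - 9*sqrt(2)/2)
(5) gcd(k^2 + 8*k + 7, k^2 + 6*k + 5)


(1) = gcd((m - 5*I)*(m - 3*I)*(m + 3*I), (m - 5)*(m - 3*I)*(m + 3*I)) = m^2 + 9
(2) = n - 5
(3) = gcd((z - 8)*(z - 4), (z - 8)*(z - 4)*(z + 6)) = z^2 - 12*z + 32
(4) = p - 3*sqrt(2)/2
(5) = gcd((k + 1)*(k + 7), (k + 1)*(k + 5)) = k + 1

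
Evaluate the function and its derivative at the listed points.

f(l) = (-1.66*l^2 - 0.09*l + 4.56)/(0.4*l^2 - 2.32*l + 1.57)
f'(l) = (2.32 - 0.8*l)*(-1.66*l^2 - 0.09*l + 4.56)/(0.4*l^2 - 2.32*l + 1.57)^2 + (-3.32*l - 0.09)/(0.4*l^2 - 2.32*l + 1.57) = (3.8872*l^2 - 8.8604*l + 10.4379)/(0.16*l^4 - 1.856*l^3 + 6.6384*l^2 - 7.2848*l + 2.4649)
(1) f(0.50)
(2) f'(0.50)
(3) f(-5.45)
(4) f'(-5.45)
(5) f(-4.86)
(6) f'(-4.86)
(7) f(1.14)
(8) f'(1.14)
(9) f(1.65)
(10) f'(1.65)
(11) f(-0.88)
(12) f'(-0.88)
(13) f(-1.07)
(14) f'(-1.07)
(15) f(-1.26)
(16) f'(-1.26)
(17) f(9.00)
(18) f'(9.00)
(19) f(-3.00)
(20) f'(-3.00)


(1) = 8.04
(2) = 26.83
(3) = -1.70
(4) = 0.26
(5) = -1.53
(6) = 0.29
(7) = -4.14
(8) = 17.50
(9) = 0.09
(10) = 4.68
(11) = 0.86
(12) = 1.38
(13) = 0.61
(14) = 1.20
(15) = 0.40
(16) = 1.06
(17) = -9.99
(18) = 1.43
(19) = -0.83
(20) = 0.49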